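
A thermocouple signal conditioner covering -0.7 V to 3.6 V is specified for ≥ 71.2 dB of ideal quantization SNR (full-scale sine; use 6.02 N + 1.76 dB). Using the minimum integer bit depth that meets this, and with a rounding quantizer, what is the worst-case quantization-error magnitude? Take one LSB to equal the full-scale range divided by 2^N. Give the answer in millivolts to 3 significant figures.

0.525 mV

The full-scale span is 3.6 − (-0.7) = 4.3 V.
N ≥ (71.2 − 1.76)/6.02 = 11.535 → N_min = 12.
Step size = 4.3/4096 V = 1.0498 mV.
|e|_max = LSB/2 = 0.525 mV.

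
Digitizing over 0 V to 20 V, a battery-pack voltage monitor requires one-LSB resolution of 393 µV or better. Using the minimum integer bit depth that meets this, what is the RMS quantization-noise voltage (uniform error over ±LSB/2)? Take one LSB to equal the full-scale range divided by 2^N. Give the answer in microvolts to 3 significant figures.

Full-scale range = 20 V.
Need 2^N ≥ 20 V / 393 µV = 50890 → N_min = 16.
Step size = 20/65536 V = 305.18 µV.
RMS noise = LSB/√12 = 88.1 µV.

88.1 µV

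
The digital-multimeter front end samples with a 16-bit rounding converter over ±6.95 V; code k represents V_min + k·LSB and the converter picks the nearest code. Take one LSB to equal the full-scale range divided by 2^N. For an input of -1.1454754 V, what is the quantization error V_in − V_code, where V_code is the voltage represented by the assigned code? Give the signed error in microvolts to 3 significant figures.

+61.4 µV

Full-scale range = 6.95 V − (-6.95 V) = 13.9 V. LSB = 13.9 V / 2^16 ≈ 212.1 µV.
(-1.1454754 − (-6.95)) / LSB = 5.8045246 × 65536/13.9 = 27367.2895. Nearest integer: k = 27367.
Reconstructed level: -6.95 + 27367 × 13.9/65536 V = -1.1455368042 V.
V_in − V_code = -1.1454754 − (-1.1455368042) = +61.4 µV.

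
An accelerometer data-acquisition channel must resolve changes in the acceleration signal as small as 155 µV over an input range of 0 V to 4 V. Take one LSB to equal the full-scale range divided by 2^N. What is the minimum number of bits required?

15 bits

V_FS = 4 V.
Levels needed ≥ 4/155 µV = 25810. 2^15 = 32768 suffices, so N_min = 15.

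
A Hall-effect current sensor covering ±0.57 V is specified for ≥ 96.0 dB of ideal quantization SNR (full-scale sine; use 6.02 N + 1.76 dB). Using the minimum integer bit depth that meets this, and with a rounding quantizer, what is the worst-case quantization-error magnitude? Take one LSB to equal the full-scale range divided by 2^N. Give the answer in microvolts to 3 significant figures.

8.70 µV

Range = 0.57 − (-0.57) = 1.14 V.
6.02 N + 1.76 ≥ 96.0 gives N ≥ 15.654, so the minimum integer is 16.
One LSB is 1.14 V / 65536 = 17.395 µV.
Max error for round-to-nearest is LSB/2 = 8.70 µV.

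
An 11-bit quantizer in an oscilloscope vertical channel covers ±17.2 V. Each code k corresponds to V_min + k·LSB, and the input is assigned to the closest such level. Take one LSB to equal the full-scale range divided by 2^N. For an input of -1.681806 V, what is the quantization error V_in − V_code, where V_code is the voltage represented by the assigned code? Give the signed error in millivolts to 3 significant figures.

Range = 17.2 − (-17.2) = 34.4 V. LSB = 34.4 V / 2^11 ≈ 16.80 mV.
Position in LSBs: (-1.681806 − (-17.2)) × 2048/34.4 = 923.8739; rounding gives k = 924.
V_code = -17.2 + (924/2048) × 34.4 = -1.679687500 V.
e = -1.681806 − (-1.679687500) = −2.12 mV.

−2.12 mV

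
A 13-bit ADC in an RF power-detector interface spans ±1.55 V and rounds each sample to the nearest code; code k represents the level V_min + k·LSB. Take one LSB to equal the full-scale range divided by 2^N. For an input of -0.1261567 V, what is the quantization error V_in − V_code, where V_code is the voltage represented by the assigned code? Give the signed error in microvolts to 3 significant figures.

−144 µV

The full-scale span is 1.55 − (-1.55) = 3.1 V. LSB = 3.1 V / 2^13 ≈ 378.4 µV.
(-0.1261567 − (-1.55)) / LSB = 1.4238433 × 8192/3.1 = 3762.6207. Nearest integer: k = 3763.
V_code = V_min + k × range/2^13 = -1.55 + 3763 × 3.1/8192 = -0.1260131836 V.
Error = V_in − V_code = -0.1261567 − (-0.1260131836) = −144 µV.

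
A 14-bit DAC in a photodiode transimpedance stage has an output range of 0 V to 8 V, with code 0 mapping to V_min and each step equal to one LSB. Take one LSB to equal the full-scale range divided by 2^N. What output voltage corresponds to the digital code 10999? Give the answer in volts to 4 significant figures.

5.371 V

Full-scale range = 8 V. LSB = 8 V / 2^14.
Output = V_min + (10999/16384) × range = 0 + 0.671326 × 8 V
      = 0 V + 5.37061 V = 5.37061 V.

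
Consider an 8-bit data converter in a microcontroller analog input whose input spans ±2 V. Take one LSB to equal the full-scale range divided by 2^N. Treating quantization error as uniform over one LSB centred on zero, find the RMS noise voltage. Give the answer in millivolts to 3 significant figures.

The full-scale span is 2 − (-2) = 4 V.
One LSB is 4 V / 256 = 15.625 mV.
For a uniform distribution on [−LSB/2, +LSB/2], V_rms = LSB/√12 = 15.625 mV/3.4641 = 4.51 mV.

4.51 mV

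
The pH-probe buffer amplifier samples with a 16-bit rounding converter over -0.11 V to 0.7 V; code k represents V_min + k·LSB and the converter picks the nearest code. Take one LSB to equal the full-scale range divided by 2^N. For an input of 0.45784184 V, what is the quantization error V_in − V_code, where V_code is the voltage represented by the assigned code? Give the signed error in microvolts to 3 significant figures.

Span: 0.7 V − (-0.11 V) = 0.81 V. LSB = 0.81 V / 2^16 ≈ 12.36 µV.
(0.45784184 − (-0.11)) / LSB = 0.56784184 × 65536/0.81 = 45943.3121. Nearest integer: k = 45943.
Reconstructed level: -0.11 + 45943 × 0.81/65536 V = 0.45783798218 V.
Error = V_in − V_code = 0.45784184 − (0.45783798218) = +3.86 µV.

+3.86 µV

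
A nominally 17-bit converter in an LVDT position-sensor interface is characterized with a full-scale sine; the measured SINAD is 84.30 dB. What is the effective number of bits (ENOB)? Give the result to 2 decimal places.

13.71 bits

ENOB = (SINAD − 1.76) / 6.02 = (84.30 − 1.76) / 6.02 = 82.54 / 6.02 = 13.7110.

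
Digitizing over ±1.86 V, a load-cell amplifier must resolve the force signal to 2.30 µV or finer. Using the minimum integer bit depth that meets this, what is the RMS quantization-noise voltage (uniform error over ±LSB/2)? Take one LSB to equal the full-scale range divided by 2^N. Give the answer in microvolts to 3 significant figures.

The full-scale span is 1.86 − (-1.86) = 3.72 V.
Need 2^N ≥ 3.72 V / 2.30 µV = 1.617e6 → N_min = 21.
LSB = 3.72 V / 2^21 = 1.7738 µV.
V_rms = LSB/√12 = 0.512 µV.

0.512 µV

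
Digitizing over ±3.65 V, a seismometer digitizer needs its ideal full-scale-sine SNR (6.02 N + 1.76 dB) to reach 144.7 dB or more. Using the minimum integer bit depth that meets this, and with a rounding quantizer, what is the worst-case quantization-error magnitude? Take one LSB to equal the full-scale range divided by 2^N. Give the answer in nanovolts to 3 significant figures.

218 nV

Range = 3.65 − (-3.65) = 7.3 V.
N ≥ (144.7 − 1.76)/6.02 = 23.744 → N_min = 24.
One LSB is 7.3 V / 16777216 = 435.11 nV.
|e|_max = LSB/2 = 218 nV.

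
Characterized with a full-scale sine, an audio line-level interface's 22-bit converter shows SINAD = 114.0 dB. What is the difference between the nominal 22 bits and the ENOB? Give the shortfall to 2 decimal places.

3.36 bits

Effective bits = (114.0 − 1.76)/6.02 = 18.6445.
22 − 18.6445 = 3.36 bits below nominal.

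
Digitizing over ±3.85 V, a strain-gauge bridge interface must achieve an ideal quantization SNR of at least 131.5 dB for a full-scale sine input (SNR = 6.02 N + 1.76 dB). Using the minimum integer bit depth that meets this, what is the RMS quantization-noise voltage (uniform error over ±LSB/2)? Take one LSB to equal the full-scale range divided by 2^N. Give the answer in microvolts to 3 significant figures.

Span: 3.85 V − (-3.85 V) = 7.7 V.
6.02 N + 1.76 ≥ 131.5 gives N ≥ 21.551, so the minimum integer is 22.
Step size = 7.7/4194304 V = 1.8358 µV.
σ_q = LSB/√12 = 1.8358 µV/3.4641 = 0.530 µV.

0.530 µV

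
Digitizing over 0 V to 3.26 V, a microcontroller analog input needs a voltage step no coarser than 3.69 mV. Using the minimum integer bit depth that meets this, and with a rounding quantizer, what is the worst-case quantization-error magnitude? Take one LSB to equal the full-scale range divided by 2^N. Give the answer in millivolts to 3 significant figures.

1.59 mV

Full-scale range = 3.26 V.
Required number of levels: 3.26/3.69 mV = 883.47; smallest N with 2^N ≥ that is 10.
LSB = 3.26 V / 2^10 = 3.1836 mV.
Max error for round-to-nearest is LSB/2 = 1.59 mV.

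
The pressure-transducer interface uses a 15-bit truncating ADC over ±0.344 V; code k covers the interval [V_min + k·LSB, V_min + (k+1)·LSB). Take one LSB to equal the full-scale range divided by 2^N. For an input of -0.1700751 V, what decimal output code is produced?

8283

Range = 0.344 − (-0.344) = 0.688 V. LSB = 0.688 V / 2^15 ≈ 21.00 µV.
V_in − V_min = -0.1700751 − (-0.344) = 0.1739249 V.
Divide by LSB: 0.1739249 × 32768/0.688 = 8283.6790.
Truncating gives code 8283.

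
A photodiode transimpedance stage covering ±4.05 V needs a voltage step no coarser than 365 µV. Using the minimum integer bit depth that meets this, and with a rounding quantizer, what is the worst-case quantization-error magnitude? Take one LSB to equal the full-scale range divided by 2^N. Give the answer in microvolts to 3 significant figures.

124 µV

Range = 4.05 − (-4.05) = 8.1 V.
Need 2^N ≥ 8.1 V / 365 µV = 22190 → N_min = 15.
LSB = 8.1 V ÷ 2^15 = 8.1/32768 V = 247.19 µV.
Half an LSB is 124 µV.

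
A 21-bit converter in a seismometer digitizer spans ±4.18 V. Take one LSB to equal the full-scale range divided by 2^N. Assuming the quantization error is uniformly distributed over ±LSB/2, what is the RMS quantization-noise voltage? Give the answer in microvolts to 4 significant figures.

Range = 4.18 − (-4.18) = 8.36 V.
One LSB is 8.36 V / 2097152 = 3.98636 µV.
For a uniform distribution on [−LSB/2, +LSB/2], V_rms = LSB/√12 = 3.98636 µV/3.4641 = 1.151 µV.

1.151 µV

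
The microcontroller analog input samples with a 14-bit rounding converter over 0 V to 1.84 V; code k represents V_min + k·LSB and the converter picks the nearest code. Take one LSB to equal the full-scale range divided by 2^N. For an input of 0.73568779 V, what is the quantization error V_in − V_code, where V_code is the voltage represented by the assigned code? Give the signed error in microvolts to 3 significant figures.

Full-scale range = 1.84 V. LSB = 1.84 V / 2^14 ≈ 112.3 µV.
(V_in − V_min)/LSB = (0.73568779 − (0)) × 16384/1.84 = 6550.8200 → nearest code k = 6551.
V_code = V_min + k × range/2^14 = 0 + 6551 × 1.84/16384 = 0.73570800781 V.
e = 0.73568779 − (0.73570800781) = −20.2 µV.

−20.2 µV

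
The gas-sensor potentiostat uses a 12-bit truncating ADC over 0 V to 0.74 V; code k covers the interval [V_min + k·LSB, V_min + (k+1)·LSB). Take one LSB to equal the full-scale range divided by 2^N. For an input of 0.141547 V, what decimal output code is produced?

783

V_FS = 0.74 V. LSB = 0.74 V / 2^12 ≈ 180.7 µV.
code = ⌊(V_in − V_min)/LSB⌋ = ⌊(V_in − V_min) × 2^12 / range⌋
     = ⌊(0.141547 − (0)) × 4096 / 0.74⌋ = ⌊0.141547 × 4096/0.74⌋
     = ⌊783.482⌋ = 783.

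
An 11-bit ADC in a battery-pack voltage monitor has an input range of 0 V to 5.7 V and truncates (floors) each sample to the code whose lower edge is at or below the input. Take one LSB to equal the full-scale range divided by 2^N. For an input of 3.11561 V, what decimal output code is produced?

1119

Span = 5.7 V. LSB = 5.7 V / 2^11 ≈ 2.783 mV.
code = ⌊(V_in − V_min)/LSB⌋ = ⌊(V_in − V_min) × 2^11 / range⌋
     = ⌊(3.11561 − (0)) × 2048 / 5.7⌋ = ⌊3.11561 × 2048/5.7⌋
     = ⌊1119.433⌋ = 1119.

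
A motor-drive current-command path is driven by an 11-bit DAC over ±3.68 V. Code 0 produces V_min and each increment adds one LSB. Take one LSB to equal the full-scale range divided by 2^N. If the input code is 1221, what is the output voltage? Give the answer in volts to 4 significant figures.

0.7080 V

Full-scale range = 3.68 V − (-3.68 V) = 7.36 V. LSB = 7.36 V / 2^11.
Output = V_min + (1221/2048) × range = -3.68 + 0.596191 × 7.36 V
      = -3.68 + 4.38797 = 0.707969 V.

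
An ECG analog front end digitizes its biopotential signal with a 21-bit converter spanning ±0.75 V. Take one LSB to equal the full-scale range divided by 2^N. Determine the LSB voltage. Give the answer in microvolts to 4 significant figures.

Span: 0.75 V − (-0.75 V) = 1.5 V.
2^21 = 2097152 levels.
Step size = 1.5/2097152 V = 0.7153 µV.

0.7153 µV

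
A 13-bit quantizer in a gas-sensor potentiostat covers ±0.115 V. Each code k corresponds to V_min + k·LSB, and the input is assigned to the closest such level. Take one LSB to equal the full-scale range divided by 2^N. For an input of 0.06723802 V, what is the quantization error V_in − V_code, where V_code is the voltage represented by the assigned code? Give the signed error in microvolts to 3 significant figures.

Range = 0.115 − (-0.115) = 0.23 V. LSB = 0.23 V / 2^13 ≈ 28.08 µV.
Position in LSBs: (0.06723802 − (-0.115)) × 8192/0.23 = 6490.8429; rounding gives k = 6491.
V_code = -0.115 + (6491/8192) × 0.23 = 0.06724243164 V.
e = 0.06723802 − (0.06724243164) = −4.41 µV.

−4.41 µV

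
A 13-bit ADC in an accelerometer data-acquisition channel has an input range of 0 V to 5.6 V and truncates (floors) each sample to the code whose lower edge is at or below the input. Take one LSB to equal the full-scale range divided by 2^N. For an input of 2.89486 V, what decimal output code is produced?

4234

Span = 5.6 V. LSB = 5.6 V / 2^13 ≈ 0.6836 mV.
(V_in − V_min) × 2^13/range = (2.89486 − (0)) × 8192/5.6 = 4234.767.
Floor → code = 4234.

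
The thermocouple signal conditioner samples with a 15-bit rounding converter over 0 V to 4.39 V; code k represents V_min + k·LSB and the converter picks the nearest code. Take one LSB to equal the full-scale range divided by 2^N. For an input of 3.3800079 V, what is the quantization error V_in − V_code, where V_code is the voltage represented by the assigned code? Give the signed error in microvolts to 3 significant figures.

Range is 4.39 V. LSB = 4.39 V / 2^15 ≈ 134.0 µV.
(V_in − V_min)/LSB = (3.3800079 − (0)) × 32768/4.39 = 25229.1797 → nearest code k = 25229.
V_code = V_min + k × range/2^15 = 0 + 25229 × 4.39/32768 = 3.3799838257 V.
V_in − V_code = 3.3800079 − (3.3799838257) = +24.1 µV.

+24.1 µV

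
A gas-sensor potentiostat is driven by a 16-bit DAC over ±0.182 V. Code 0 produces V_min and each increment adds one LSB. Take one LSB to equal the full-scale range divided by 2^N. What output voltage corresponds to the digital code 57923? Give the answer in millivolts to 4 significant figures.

Range = 0.182 − (-0.182) = 0.364 V. LSB = 0.364 V / 2^16.
Output = V_min + (57923/65536) × range = -0.182 + 0.883835 × 0.364 V
      = -0.182 + 0.321716 = 0.139716 V.

139.7 mV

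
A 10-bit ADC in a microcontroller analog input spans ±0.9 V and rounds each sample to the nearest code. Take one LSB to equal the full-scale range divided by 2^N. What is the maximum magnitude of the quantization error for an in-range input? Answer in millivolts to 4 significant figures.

0.8789 mV

Range = 0.9 − (-0.9) = 1.8 V.
One LSB is 1.8 V / 1024 = 1.75781 mV.
A rounding quantizer has |error| ≤ LSB/2 = 0.8789 mV.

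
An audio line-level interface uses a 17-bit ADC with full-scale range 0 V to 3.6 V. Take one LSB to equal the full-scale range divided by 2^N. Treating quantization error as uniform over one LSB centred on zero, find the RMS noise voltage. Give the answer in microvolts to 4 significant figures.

Range is 3.6 V.
Step size = 3.6/131072 V = 27.4658 µV.
For a uniform distribution on [−LSB/2, +LSB/2], V_rms = LSB/√12 = 27.4658 µV/3.4641 = 7.929 µV.

7.929 µV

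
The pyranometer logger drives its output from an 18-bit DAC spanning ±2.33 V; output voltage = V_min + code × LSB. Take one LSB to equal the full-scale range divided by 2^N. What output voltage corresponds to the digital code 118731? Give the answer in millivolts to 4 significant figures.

-219.4 mV

Span: 2.33 V − (-2.33 V) = 4.66 V. LSB = 4.66 V / 2^18.
Output = V_min + (118731/262144) × range = -2.33 + 0.452923 × 4.66 V
      = -2.33 + 2.11062 = -0.219380 V.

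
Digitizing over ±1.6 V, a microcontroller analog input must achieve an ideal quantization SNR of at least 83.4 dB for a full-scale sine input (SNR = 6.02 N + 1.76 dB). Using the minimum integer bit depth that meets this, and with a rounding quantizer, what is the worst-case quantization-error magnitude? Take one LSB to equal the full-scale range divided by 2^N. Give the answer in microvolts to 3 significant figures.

97.7 µV

Range = 1.6 − (-1.6) = 3.2 V.
Required N = ⌈(83.4 − 1.76)/6.02⌉ = ⌈13.561⌉ = 14.
LSB = 3.2 V ÷ 2^14 = 3.2/16384 V = 195.31 µV.
Half an LSB is 97.7 µV.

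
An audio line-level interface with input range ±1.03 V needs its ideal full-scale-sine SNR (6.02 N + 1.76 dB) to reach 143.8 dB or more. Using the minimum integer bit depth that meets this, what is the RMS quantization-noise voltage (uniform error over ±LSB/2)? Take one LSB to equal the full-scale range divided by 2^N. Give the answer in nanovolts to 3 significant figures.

35.4 nV

Full-scale range = 1.03 V − (-1.03 V) = 2.06 V.
N ≥ (143.8 − 1.76)/6.02 = 23.595 → N_min = 24.
Step size = 2.06/16777216 V = 122.79 nV.
V_rms = LSB/√12 = 35.4 nV.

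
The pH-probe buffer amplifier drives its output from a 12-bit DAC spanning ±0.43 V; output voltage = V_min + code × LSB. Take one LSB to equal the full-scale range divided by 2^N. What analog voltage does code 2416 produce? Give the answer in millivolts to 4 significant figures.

77.27 mV

Full-scale range = 0.43 V − (-0.43 V) = 0.86 V. LSB = 0.86 V / 2^12.
V_out = -0.43 + 2416 × (0.86/4096) V
      = -0.43 V + 0.507266 V = 0.0772656 V.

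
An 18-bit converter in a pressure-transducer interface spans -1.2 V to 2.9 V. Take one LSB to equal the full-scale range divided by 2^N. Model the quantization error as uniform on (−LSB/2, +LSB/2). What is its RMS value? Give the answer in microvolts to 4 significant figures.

4.515 µV

Range = 2.9 − (-1.2) = 4.1 V.
One LSB is 4.1 V / 262144 = 15.6403 µV.
σ_q = LSB/√12 = 15.6403 µV/3.4641 = 4.515 µV.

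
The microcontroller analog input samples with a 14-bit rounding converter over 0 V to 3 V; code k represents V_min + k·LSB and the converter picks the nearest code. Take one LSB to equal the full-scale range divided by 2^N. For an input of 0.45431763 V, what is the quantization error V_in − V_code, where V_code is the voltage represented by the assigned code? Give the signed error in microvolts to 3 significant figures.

Span = 3 V. LSB = 3 V / 2^14 ≈ 183.1 µV.
(V_in − V_min)/LSB = (0.45431763 − (0)) × 16384/3 = 2481.1800 → nearest code k = 2481.
V_code = 0 + (2481/16384) × 3 = 0.45428466797 V.
Error = V_in − V_code = 0.45431763 − (0.45428466797) = +33.0 µV.

+33.0 µV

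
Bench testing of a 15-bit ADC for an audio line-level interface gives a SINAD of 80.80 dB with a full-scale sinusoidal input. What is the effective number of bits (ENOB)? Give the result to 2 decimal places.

(80.80 − 1.76) / 6.02 = 79.04/6.02 = 13.1296 effective bits.

13.13 bits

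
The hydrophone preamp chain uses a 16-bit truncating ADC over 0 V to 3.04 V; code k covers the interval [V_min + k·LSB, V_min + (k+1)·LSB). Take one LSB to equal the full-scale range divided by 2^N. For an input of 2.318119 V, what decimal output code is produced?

49973

Span = 3.04 V. LSB = 3.04 V / 2^16 ≈ 46.39 µV.
(V_in − V_min) × 2^16/range = (2.318119 − (0)) × 65536/3.04 = 49973.765.
Floor → code = 49973.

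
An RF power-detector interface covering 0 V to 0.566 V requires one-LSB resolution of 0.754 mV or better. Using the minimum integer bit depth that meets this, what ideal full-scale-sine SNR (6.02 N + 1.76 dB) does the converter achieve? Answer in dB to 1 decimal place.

62.0 dB

V_FS = 0.566 V.
Need 2^N ≥ 0.566 V / 0.754 mV = 750.7 → N_min = 10.
Ideal SNR at N = 10: 6.02·10 + 1.76 = 62.0 dB.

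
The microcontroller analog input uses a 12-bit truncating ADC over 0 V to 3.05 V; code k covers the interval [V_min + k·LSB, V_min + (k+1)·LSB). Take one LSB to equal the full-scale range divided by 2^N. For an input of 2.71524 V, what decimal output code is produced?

3646

Full-scale range = 3.05 V. LSB = 3.05 V / 2^12 ≈ 0.7446 mV.
V_in − V_min = 2.71524 − (0) = 2.71524 V.
Divide by LSB: 2.71524 × 4096/3.05 = 3646.4338.
Truncating gives code 3646.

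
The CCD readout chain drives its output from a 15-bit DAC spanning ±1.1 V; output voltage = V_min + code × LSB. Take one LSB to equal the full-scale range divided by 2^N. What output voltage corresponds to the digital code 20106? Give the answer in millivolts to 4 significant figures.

Span: 1.1 V − (-1.1 V) = 2.2 V. LSB = 2.2 V / 2^15.
Output = V_min + (20106/32768) × range = -1.1 + 0.613586 × 2.2 V
      = -1.1 V + 1.34989 V = 0.249890 V.

249.9 mV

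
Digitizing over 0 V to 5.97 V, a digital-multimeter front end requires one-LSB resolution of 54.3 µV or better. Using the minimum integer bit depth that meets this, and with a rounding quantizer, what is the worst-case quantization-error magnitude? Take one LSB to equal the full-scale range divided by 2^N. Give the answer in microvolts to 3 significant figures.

22.8 µV

Span = 5.97 V.
Levels needed ≥ 5.97/54.3 µV = 109900. 2^17 = 131072 suffices, so N_min = 17.
LSB = 5.97 V / 2^17 = 45.547 µV.
Max error for round-to-nearest is LSB/2 = 22.8 µV.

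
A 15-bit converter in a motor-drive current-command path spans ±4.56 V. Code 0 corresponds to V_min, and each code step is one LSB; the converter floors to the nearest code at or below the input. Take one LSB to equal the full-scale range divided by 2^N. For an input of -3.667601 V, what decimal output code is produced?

Full-scale range = 4.56 V − (-4.56 V) = 9.12 V. LSB = 9.12 V / 2^15 ≈ 278.3 µV.
(V_in − V_min) × 2^15/range = (-3.667601 − (-4.56)) × 32768/9.12 = 3206.374.
Floor → code = 3206.

3206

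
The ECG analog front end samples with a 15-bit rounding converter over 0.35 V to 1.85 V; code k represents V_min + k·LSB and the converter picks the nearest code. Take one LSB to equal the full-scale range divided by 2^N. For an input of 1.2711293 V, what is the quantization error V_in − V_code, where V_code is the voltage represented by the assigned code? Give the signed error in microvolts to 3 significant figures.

+17.2 µV

Full-scale range = 1.85 V − (0.35 V) = 1.5 V. LSB = 1.5 V / 2^15 ≈ 45.78 µV.
(1.2711293 − (0.35)) / LSB = 0.9211293 × 32768/1.5 = 20122.3766. Nearest integer: k = 20122.
V_code = V_min + k × range/2^15 = 0.35 + 20122 × 1.5/32768 = 1.2711120605 V.
e = 1.2711293 − (1.2711120605) = +17.2 µV.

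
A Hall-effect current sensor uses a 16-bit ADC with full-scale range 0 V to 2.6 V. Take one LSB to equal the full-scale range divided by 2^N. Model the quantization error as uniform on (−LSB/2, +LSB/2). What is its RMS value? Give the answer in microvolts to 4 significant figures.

Full-scale range = 2.6 V.
LSB = 2.6 V / 2^16 = 39.6729 µV.
RMS of a uniform error over width LSB is LSB/√12 = 11.45 µV.

11.45 µV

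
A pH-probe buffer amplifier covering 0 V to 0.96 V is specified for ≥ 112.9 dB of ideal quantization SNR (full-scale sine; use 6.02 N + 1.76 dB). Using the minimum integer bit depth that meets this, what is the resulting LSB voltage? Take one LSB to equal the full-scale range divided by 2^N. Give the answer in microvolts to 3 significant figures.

1.83 µV

Span = 0.96 V.
N ≥ (112.9 − 1.76)/6.02 = 18.462 → N_min = 19.
Step size = 0.96/524288 V = 1.83 µV.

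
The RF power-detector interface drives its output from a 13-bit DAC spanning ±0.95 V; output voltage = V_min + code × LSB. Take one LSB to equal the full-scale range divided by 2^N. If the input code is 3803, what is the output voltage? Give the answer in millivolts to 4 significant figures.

-67.96 mV

The full-scale span is 0.95 − (-0.95) = 1.9 V. LSB = 1.9 V / 2^13.
Output = V_min + (3803/8192) × range = -0.95 + 0.464233 × 1.9 V
      = -0.95 V + 0.882043 V = -0.0679565 V.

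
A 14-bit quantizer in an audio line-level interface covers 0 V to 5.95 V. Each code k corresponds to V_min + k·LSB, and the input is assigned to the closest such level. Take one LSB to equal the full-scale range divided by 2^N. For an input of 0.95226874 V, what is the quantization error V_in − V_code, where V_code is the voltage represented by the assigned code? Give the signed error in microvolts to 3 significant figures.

+65.4 µV

Full-scale range = 5.95 V. LSB = 5.95 V / 2^14 ≈ 363.2 µV.
Position in LSBs: (0.95226874 − (0)) × 16384/5.95 = 2622.1800; rounding gives k = 2622.
Reconstructed level: 0 + 2622 × 5.95/16384 V = 0.95220336914 V.
V_in − V_code = 0.95226874 − (0.95220336914) = +65.4 µV.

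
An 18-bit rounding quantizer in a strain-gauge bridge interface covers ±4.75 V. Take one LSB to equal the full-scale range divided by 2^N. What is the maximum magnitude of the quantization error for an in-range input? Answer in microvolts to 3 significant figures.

18.1 µV

Full-scale range = 4.75 V − (-4.75 V) = 9.5 V.
One LSB is 9.5 V / 262144 = 36.240 µV.
A rounding quantizer has |error| ≤ LSB/2 = 18.1 µV.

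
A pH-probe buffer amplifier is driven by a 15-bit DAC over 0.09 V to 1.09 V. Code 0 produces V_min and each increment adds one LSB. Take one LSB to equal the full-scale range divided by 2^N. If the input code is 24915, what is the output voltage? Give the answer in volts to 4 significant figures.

0.8503 V

The full-scale span is 1.09 − (0.09) = 1 V. LSB = 1 V / 2^15.
V_out = V_min + code × LSB = 0.09 V + 24915 × 1 V / 32768
      = 0.09 V + 0.760345 V = 0.850345 V.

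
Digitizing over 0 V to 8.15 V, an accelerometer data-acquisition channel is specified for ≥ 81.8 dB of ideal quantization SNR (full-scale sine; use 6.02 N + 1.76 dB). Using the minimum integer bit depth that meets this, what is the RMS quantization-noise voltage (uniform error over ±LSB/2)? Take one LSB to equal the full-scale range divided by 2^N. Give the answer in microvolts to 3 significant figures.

144 µV

V_FS = 8.15 V.
6.02 N + 1.76 ≥ 81.8 gives N ≥ 13.296, so the minimum integer is 14.
LSB = 8.15 V / 2^14 = 497.44 µV.
RMS noise = LSB/√12 = 144 µV.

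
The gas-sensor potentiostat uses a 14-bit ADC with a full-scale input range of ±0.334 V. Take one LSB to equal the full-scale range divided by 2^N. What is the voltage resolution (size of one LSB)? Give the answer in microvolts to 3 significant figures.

Range = 0.334 − (-0.334) = 0.668 V.
2^14 = 16384 levels.
LSB = 0.668 V ÷ 2^14 = 0.668/16384 V = 40.8 µV.

40.8 µV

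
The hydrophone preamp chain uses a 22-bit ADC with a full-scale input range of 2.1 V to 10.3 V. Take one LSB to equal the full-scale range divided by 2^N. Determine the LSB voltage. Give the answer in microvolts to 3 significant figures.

Range = 10.3 − (2.1) = 8.2 V.
There are 2^22 = 4194304 steps.
One LSB is 8.2 V / 4194304 = 1.96 µV.

1.96 µV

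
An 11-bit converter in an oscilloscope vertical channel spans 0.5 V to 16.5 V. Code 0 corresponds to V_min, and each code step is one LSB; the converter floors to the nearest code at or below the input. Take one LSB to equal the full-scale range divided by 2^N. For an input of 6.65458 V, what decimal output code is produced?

787

Full-scale range = 16.5 V − (0.5 V) = 16 V. LSB = 16 V / 2^11 ≈ 7.812 mV.
code = ⌊(V_in − V_min)/LSB⌋ = ⌊(V_in − V_min) × 2^11 / range⌋
     = ⌊(6.65458 − (0.5)) × 2048 / 16⌋ = ⌊6.15458 × 2048/16⌋
     = ⌊787.786⌋ = 787.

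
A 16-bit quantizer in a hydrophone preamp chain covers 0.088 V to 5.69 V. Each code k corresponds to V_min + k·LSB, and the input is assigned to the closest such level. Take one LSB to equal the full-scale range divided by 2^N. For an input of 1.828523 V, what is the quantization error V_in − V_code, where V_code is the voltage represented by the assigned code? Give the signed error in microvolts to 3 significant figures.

Span: 5.69 V − (0.088 V) = 5.602 V. LSB = 5.602 V / 2^16 ≈ 85.48 µV.
(V_in − V_min)/LSB = (1.828523 − (0.088)) × 65536/5.602 = 20361.8199 → nearest code k = 20362.
V_code = V_min + k × range/2^16 = 0.088 + 20362 × 5.602/65536 = 1.8285383911 V.
V_in − V_code = 1.828523 − (1.8285383911) = −15.4 µV.

−15.4 µV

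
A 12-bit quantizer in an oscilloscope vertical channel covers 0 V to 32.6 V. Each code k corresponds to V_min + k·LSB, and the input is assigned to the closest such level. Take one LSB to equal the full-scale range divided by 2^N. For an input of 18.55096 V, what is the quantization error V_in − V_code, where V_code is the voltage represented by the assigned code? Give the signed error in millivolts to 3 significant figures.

V_FS = 32.6 V. LSB = 32.6 V / 2^12 ≈ 7.959 mV.
Position in LSBs: (18.55096 − (0)) × 4096/32.6 = 2330.8200; rounding gives k = 2331.
Reconstructed level: 0 + 2331 × 32.6/4096 V = 18.55239258 V.
Error = V_in − V_code = 18.55096 − (18.55239258) = −1.43 mV.

−1.43 mV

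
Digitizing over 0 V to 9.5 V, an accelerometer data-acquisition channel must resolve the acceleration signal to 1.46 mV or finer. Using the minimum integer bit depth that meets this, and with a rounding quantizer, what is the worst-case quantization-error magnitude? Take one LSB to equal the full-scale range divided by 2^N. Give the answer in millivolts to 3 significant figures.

Full-scale range = 9.5 V.
Need 2^N ≥ 9.5 V / 1.46 mV = 6507 → N_min = 13.
One LSB is 9.5 V / 8192 = 1.1597 mV.
|e|_max = LSB/2 = 0.580 mV.

0.580 mV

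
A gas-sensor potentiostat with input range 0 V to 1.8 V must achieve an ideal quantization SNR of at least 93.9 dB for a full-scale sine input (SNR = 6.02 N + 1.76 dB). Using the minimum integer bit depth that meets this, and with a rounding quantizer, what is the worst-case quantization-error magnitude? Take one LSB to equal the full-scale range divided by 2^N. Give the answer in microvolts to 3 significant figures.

13.7 µV

Full-scale range = 1.8 V.
Solving 6.02 N ≥ 93.9 − 1.76: N ≥ 15.306. Round up → N = 16.
LSB = 1.8 V ÷ 2^16 = 1.8/65536 V = 27.466 µV.
Max error for round-to-nearest is LSB/2 = 13.7 µV.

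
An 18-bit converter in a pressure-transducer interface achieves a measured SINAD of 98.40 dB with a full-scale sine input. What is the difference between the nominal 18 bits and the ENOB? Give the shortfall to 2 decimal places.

ENOB = (SINAD − 1.76)/6.02 = (98.40 − 1.76)/6.02 = 16.0532 bits.
Shortfall = 18 − 16.0532 = 1.9468 bits.

1.95 bits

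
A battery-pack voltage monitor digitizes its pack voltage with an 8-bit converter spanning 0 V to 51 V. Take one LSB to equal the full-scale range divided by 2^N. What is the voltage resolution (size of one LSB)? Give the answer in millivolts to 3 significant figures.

199 mV

V_FS = 51 V.
Number of codes = 2^8 = 256.
LSB = 51 V / 2^8 = 199 mV.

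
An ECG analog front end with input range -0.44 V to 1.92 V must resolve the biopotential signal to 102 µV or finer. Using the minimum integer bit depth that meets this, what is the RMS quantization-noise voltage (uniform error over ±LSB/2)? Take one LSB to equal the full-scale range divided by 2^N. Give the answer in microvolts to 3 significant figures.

20.8 µV

Full-scale range = 1.92 V − (-0.44 V) = 2.36 V.
2.36 V / 102 µV = 23140. Since 2^14 = 16384 and 2^15 = 32768, N = 15.
LSB = 2.36 V ÷ 2^15 = 2.36/32768 V = 72.021 µV.
RMS noise = LSB/√12 = 20.8 µV.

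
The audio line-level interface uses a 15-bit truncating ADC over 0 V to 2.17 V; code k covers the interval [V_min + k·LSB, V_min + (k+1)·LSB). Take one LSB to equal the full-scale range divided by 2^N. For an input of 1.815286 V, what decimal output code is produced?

Span = 2.17 V. LSB = 2.17 V / 2^15 ≈ 66.22 µV.
code = ⌊(V_in − V_min)/LSB⌋ = ⌊(V_in − V_min) × 2^15 / range⌋
     = ⌊(1.815286 − (0)) × 32768 / 2.17⌋ = ⌊1.815286 × 32768/2.17⌋
     = ⌊27411.655⌋ = 27411.

27411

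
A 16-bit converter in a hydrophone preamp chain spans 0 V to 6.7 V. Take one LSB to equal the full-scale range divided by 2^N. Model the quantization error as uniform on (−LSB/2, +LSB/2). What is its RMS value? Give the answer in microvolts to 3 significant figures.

29.5 µV

Range is 6.7 V.
Step size = 6.7/65536 V = 102.23 µV.
σ_q = LSB/√12 = 102.23 µV/3.4641 = 29.5 µV.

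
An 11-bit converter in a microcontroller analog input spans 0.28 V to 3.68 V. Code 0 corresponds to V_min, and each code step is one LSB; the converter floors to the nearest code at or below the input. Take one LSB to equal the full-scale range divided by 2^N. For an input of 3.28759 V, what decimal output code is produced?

Full-scale range = 3.68 V − (0.28 V) = 3.4 V. LSB = 3.4 V / 2^11 ≈ 1.660 mV.
code = ⌊(V_in − V_min)/LSB⌋ = ⌊(V_in − V_min) × 2^11 / range⌋
     = ⌊(3.28759 − (0.28)) × 2048 / 3.4⌋ = ⌊3.00759 × 2048/3.4⌋
     = ⌊1811.631⌋ = 1811.

1811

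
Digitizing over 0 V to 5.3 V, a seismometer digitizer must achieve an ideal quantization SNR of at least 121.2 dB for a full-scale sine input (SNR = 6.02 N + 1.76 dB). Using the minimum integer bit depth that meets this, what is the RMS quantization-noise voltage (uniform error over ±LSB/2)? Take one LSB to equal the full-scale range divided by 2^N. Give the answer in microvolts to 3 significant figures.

1.46 µV

Span = 5.3 V.
N ≥ (121.2 − 1.76)/6.02 = 19.841 → N_min = 20.
LSB = 5.3 V / 2^20 = 5.0545 µV.
σ_q = LSB/√12 = 5.0545 µV/3.4641 = 1.46 µV.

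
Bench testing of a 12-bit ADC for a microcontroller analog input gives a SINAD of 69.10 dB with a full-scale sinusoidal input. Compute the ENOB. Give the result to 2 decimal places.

11.19 bits

ENOB = (SINAD − 1.76) / 6.02 = (69.10 − 1.76) / 6.02 = 67.34 / 6.02 = 11.1860.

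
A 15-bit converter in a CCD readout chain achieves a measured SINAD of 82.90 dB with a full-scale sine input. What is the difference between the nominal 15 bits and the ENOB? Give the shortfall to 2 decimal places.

N_eff = (82.90 − 1.76)/6.02 = 13.4784 bits.
15 − 13.4784 = 1.52 bits below nominal.

1.52 bits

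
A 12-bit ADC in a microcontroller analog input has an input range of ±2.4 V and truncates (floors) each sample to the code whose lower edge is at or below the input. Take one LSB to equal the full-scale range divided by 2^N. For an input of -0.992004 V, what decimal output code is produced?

The full-scale span is 2.4 − (-2.4) = 4.8 V. LSB = 4.8 V / 2^12 ≈ 1.172 mV.
code = ⌊(V_in − V_min)/LSB⌋ = ⌊(V_in − V_min) × 2^12 / range⌋
     = ⌊(-0.992004 − (-2.4)) × 4096 / 4.8⌋ = ⌊1.407996 × 4096/4.8⌋
     = ⌊1201.490⌋ = 1201.

1201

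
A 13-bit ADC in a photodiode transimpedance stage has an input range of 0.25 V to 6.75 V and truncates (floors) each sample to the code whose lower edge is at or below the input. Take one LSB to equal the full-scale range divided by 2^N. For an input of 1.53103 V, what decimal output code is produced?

1614

Full-scale range = 6.75 V − (0.25 V) = 6.5 V. LSB = 6.5 V / 2^13 ≈ 0.7935 mV.
V_in − V_min = 1.53103 − (0.25) = 1.28103 V.
Divide by LSB: 1.28103 × 8192/6.5 = 1614.4920.
Truncating gives code 1614.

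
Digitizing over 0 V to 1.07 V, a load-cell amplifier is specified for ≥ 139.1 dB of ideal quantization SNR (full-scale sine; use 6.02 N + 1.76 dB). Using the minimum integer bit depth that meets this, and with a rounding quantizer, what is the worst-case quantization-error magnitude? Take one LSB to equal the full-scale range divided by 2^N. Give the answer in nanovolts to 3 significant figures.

63.8 nV

Span = 1.07 V.
6.02 N + 1.76 ≥ 139.1 gives N ≥ 22.814, so the minimum integer is 23.
Step size = 1.07/8388608 V = 127.55 nV.
Half an LSB is 63.8 nV.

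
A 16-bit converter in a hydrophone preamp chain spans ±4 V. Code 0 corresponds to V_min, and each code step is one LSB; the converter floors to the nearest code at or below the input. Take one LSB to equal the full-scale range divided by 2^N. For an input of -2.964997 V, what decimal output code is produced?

The full-scale span is 4 − (-4) = 8 V. LSB = 8 V / 2^16 ≈ 122.1 µV.
V_in − V_min = -2.964997 − (-4) = 1.035003 V.
Divide by LSB: 1.035003 × 65536/8 = 8478.7446.
Truncating gives code 8478.

8478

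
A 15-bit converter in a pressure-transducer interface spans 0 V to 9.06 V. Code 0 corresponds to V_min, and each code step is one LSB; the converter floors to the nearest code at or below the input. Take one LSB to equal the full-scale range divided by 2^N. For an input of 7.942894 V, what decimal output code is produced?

V_FS = 9.06 V. LSB = 9.06 V / 2^15 ≈ 276.5 µV.
(V_in − V_min) × 2^15/range = (7.942894 − (0)) × 32768/9.06 = 28727.677.
Floor → code = 28727.

28727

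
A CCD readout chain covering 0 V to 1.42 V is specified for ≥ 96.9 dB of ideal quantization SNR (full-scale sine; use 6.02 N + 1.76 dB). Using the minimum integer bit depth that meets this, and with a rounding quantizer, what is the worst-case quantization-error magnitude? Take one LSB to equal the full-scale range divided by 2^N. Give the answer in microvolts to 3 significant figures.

Span = 1.42 V.
N ≥ (96.9 − 1.76)/6.02 = 15.804 → N_min = 16.
One LSB is 1.42 V / 65536 = 21.667 µV.
Half an LSB is 10.8 µV.

10.8 µV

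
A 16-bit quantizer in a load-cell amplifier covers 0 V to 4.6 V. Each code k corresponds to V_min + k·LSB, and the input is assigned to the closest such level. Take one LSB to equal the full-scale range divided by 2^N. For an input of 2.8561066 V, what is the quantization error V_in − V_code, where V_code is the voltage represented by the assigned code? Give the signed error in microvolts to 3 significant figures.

−12.2 µV

V_FS = 4.6 V. LSB = 4.6 V / 2^16 ≈ 70.19 µV.
Position in LSBs: (2.8561066 − (0)) × 65536/4.6 = 40690.8266; rounding gives k = 40691.
Reconstructed level: 0 + 40691 × 4.6/65536 V = 2.8561187744 V.
e = 2.8561066 − (2.8561187744) = −12.2 µV.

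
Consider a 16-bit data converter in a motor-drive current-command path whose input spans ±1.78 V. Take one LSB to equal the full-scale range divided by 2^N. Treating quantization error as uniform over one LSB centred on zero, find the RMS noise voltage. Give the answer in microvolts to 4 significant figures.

15.68 µV

Range = 1.78 − (-1.78) = 3.56 V.
LSB = 3.56 V ÷ 2^16 = 3.56/65536 V = 54.3213 µV.
σ_q = LSB/√12 = 54.3213 µV/3.4641 = 15.68 µV.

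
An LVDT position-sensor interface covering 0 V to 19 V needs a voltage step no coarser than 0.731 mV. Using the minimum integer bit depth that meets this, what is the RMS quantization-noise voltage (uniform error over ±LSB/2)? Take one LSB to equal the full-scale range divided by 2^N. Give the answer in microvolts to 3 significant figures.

167 µV

Span = 19 V.
19 V / 0.731 mV = 25990. Since 2^14 = 16384 and 2^15 = 32768, N = 15.
Step size = 19/32768 V = 0.57983 mV.
V_rms = LSB/√12 = 167 µV.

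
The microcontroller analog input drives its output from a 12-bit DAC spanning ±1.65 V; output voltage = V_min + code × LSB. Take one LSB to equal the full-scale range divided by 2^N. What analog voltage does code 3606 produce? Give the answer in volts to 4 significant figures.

1.255 V

Full-scale range = 1.65 V − (-1.65 V) = 3.3 V. LSB = 3.3 V / 2^12.
Output = V_min + (3606/4096) × range = -1.65 + 0.880371 × 3.3 V
      = -1.65 V + 2.90522 V = 1.25522 V.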